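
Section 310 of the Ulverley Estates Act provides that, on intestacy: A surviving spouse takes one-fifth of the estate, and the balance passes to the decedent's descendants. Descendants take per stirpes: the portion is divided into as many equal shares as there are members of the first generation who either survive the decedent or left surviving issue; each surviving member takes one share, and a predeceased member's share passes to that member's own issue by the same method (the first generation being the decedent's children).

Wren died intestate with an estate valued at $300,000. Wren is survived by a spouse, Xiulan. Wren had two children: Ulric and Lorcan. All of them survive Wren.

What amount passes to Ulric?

Xiulan takes one-fifth of $300,000 = $60,000. The remaining $240,000 passes to the descendants.
The descendants' portion ($240,000) is divided into 2 shares of $120,000: Ulric and Lorcan each take $120,000.

Ulric receives $120,000.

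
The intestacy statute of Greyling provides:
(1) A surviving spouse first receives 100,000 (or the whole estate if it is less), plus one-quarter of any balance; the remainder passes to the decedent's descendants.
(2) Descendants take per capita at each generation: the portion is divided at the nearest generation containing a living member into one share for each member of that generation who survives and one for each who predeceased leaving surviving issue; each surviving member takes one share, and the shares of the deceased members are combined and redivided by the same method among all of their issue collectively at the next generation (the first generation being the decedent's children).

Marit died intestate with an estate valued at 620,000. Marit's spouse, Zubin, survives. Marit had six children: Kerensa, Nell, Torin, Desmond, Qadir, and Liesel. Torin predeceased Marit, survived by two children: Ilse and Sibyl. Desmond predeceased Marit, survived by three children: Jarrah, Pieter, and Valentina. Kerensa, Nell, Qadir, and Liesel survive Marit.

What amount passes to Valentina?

Zubin first takes 100,000, leaving a balance of 520,000. Zubin then takes one-quarter of the balance (130,000), for a total of 230,000. The remaining 390,000 passes to the descendants.
The descendants' portion (390,000) is divided at the children's generation into 6 shares of 65,000. Kerensa, Nell, Qadir, and Liesel each take 65,000. The 2 shares of the deceased (Torin and Desmond) are combined into a pool of 130,000.
That pool (130,000) is divided at the grandchildren's generation equally among Ilse, Sibyl, Jarrah, Pieter, and Valentina: 26,000 each.

Valentina receives 26,000.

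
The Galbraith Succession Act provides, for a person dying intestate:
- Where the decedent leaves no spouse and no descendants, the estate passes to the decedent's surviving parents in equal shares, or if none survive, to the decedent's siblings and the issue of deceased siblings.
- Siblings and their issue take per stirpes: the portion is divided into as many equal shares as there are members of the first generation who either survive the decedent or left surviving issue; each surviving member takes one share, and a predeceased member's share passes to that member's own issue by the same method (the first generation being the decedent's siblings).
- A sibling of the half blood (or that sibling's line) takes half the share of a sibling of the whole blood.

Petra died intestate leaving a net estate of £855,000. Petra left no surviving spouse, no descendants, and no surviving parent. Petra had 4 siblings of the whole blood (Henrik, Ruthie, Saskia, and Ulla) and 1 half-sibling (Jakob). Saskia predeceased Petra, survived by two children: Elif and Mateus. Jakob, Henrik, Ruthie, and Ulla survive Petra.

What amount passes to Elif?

Elif receives £95,000.

The entire £855,000 passes to the siblings and their issue.
Counting each half-blood sibling's line as half a unit, there are 9/2 units in £855,000, so one unit is £190,000. Whole-blood lines (Henrik, Ruthie, Saskia, and Ulla) take £190,000 each; half-blood lines (Jakob) take £95,000 each.
Saskia's share (£190,000) is divided into 2 shares of £95,000: Elif and Mateus each take £95,000.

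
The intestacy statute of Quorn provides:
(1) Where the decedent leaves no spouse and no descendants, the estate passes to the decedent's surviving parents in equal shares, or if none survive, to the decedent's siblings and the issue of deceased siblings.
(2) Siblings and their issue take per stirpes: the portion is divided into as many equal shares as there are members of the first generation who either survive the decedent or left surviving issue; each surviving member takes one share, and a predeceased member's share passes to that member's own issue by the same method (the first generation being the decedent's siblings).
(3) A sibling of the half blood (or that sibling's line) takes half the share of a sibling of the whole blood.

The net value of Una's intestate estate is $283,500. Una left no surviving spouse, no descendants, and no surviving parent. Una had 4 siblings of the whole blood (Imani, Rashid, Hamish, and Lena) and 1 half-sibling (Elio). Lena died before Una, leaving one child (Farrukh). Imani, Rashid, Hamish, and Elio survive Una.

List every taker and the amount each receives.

The entire $283,500 passes to the siblings and their issue.
Counting each half-blood sibling's line as half a unit, there are 9/2 units in $283,500, so one unit is $63,000. Whole-blood lines (Imani, Rashid, Hamish, and Lena) take $63,000 each; half-blood lines (Elio) take $31,500 each.
Lena's share ($63,000) passes entirely to Farrukh.

Imani: $63,000; Rashid: $63,000; Hamish: $63,000; Elio: $31,500; Farrukh: $63,000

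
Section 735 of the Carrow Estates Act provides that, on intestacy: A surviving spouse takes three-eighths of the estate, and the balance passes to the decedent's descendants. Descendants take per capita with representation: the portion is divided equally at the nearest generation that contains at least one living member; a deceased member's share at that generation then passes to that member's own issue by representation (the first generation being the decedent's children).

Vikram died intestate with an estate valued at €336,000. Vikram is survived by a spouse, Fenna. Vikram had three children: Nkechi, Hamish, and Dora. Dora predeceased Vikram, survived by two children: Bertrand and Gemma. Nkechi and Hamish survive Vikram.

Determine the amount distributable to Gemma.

Gemma receives €35,000.

Fenna takes three-eighths of €336,000 = €126,000. The remaining €210,000 passes to the descendants.
The descendants' portion (€210,000) is divided into 3 shares of €70,000: Nkechi and Hamish each take €70,000; Dora's €70,000 share passes to Dora's issue.
Dora's share (€70,000) is divided into 2 shares of €35,000: Bertrand and Gemma each take €35,000.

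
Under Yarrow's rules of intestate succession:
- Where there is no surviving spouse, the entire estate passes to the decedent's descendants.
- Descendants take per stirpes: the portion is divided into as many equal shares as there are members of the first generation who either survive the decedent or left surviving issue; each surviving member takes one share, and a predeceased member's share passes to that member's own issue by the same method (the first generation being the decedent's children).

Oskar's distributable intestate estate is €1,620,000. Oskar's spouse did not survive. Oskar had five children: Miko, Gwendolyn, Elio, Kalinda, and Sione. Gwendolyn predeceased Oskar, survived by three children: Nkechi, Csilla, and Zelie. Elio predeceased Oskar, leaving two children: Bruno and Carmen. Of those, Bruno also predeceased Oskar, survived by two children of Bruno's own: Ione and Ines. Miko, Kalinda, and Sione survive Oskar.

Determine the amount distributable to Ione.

The entire €1,620,000 passes to the descendants.
That amount (€1,620,000) is divided into 5 shares of €324,000: Miko, Kalinda, and Sione each take €324,000; Gwendolyn's €324,000 share passes to Gwendolyn's issue; Elio's €324,000 share passes to Elio's issue.
Gwendolyn's share (€324,000) is divided into 3 shares of €108,000: Nkechi, Csilla, and Zelie each take €108,000.
Elio's share (€324,000) is divided into 2 shares of €162,000: Carmen takes €162,000; Bruno's €162,000 share passes to Bruno's issue.
Bruno's share (€162,000) is divided into 2 shares of €81,000: Ione and Ines each take €81,000.

Ione receives €81,000.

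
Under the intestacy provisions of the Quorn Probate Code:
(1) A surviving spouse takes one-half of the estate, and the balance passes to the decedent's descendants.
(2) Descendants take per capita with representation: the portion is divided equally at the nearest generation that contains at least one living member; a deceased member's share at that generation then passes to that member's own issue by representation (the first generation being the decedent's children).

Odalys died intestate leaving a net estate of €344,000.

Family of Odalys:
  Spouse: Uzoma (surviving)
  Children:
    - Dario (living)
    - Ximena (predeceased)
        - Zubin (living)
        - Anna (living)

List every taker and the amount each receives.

Uzoma takes one-half of €344,000 = €172,000. The remaining €172,000 passes to the descendants.
The descendants' portion (€172,000) is divided into 2 shares of €86,000: Dario takes €86,000; Ximena's €86,000 share passes to Ximena's issue.
Ximena's share (€86,000) is divided into 2 shares of €43,000: Zubin and Anna each take €43,000.

Uzoma: €172,000; Dario: €86,000; Zubin: €43,000; Anna: €43,000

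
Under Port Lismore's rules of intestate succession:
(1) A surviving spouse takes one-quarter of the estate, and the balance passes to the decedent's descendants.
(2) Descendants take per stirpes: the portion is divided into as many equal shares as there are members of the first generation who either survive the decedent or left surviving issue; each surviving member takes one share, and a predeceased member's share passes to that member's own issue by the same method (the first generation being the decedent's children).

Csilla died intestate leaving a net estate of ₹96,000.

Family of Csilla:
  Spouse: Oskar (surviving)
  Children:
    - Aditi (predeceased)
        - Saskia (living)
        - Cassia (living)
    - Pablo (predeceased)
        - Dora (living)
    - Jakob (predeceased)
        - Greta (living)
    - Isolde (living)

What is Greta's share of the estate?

Greta receives ₹18,000.

Oskar takes one-quarter of ₹96,000 = ₹24,000. The remaining ₹72,000 passes to the descendants.
The descendants' portion (₹72,000) is divided into 4 shares of ₹18,000: Isolde takes ₹18,000; Aditi's ₹18,000 share passes to Aditi's issue; Pablo's ₹18,000 share passes to Pablo's issue; Jakob's ₹18,000 share passes to Jakob's issue.
Aditi's share (₹18,000) is divided into 2 shares of ₹9,000: Saskia and Cassia each take ₹9,000.
Pablo's share (₹18,000) passes entirely to Dora.
Jakob's share (₹18,000) passes entirely to Greta.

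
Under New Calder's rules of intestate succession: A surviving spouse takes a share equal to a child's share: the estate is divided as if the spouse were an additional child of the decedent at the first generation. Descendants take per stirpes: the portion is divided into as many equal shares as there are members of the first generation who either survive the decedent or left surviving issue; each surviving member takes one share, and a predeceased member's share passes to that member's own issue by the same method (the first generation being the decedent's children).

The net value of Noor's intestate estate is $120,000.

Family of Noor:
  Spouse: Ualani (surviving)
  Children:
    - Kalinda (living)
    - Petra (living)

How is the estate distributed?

Ualani: $40,000; Kalinda: $40,000; Petra: $40,000

The spouse counts as an additional share at the children's level, so there are 3 primary shares of $40,000. Ualani takes one such share ($40,000).
The children's combined portion ($80,000) is divided into 2 shares of $40,000: Kalinda and Petra each take $40,000.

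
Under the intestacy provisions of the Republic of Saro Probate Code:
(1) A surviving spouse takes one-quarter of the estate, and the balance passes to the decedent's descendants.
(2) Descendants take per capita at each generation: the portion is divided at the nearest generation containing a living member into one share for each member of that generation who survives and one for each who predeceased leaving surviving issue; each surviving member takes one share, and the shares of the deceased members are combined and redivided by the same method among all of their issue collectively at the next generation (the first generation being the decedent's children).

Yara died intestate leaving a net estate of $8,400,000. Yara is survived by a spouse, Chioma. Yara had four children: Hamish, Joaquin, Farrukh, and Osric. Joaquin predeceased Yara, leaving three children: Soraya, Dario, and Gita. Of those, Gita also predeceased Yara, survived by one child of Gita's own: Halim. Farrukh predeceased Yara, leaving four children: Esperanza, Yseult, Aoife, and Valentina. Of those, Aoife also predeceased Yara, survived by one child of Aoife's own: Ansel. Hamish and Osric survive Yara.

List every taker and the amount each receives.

Chioma takes one-quarter of $8,400,000 = $2,100,000. The remaining $6,300,000 passes to the descendants.
The descendants' portion ($6,300,000) is divided at the children's generation into 4 shares of $1,575,000. Hamish and Osric each take $1,575,000. The 2 shares of the deceased (Joaquin and Farrukh) are combined into a pool of $3,150,000.
That pool ($3,150,000) is divided at the grandchildren's generation into 7 shares of $450,000. Soraya, Dario, Esperanza, Yseult, and Valentina each take $450,000. The 2 shares of the deceased (Gita and Aoife) are combined into a pool of $900,000.
That pool ($900,000) is divided at the great-grandchildren's generation equally among Halim and Ansel: $450,000 each.

Chioma: $2,100,000; Hamish: $1,575,000; Soraya: $450,000; Dario: $450,000; Halim: $450,000; Esperanza: $450,000; Yseult: $450,000; Ansel: $450,000; Valentina: $450,000; Osric: $1,575,000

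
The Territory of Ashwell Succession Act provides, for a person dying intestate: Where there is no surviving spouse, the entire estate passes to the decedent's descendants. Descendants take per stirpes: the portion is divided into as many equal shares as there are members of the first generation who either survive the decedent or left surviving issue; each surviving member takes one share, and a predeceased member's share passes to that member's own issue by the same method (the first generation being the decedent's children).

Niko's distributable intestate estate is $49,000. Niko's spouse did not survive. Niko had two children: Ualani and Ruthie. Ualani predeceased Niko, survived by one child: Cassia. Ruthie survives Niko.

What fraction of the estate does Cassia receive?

Cassia receives 1/2 of the estate.

The entire $49,000 passes to the descendants.
That amount ($49,000) is divided into 2 shares of $24,500: Ruthie takes $24,500; Ualani's $24,500 share passes to Ualani's issue.
Ualani's share ($24,500) passes entirely to Cassia.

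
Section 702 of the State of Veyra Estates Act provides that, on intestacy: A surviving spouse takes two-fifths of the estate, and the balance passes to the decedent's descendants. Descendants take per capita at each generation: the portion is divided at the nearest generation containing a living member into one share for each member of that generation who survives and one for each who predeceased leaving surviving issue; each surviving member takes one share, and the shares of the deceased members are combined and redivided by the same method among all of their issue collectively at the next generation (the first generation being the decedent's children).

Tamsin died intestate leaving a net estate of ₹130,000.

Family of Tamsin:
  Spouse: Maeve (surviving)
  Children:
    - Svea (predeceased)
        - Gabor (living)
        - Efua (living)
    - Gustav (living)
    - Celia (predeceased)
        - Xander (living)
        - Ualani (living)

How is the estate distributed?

Maeve takes two-fifths of ₹130,000 = ₹52,000. The remaining ₹78,000 passes to the descendants.
The descendants' portion (₹78,000) is divided at the children's generation into 3 shares of ₹26,000. Gustav takes ₹26,000. The 2 shares of the deceased (Svea and Celia) are combined into a pool of ₹52,000.
That pool (₹52,000) is divided at the grandchildren's generation equally among Gabor, Efua, Xander, and Ualani: ₹13,000 each.

Maeve: ₹52,000; Gabor: ₹13,000; Efua: ₹13,000; Gustav: ₹26,000; Xander: ₹13,000; Ualani: ₹13,000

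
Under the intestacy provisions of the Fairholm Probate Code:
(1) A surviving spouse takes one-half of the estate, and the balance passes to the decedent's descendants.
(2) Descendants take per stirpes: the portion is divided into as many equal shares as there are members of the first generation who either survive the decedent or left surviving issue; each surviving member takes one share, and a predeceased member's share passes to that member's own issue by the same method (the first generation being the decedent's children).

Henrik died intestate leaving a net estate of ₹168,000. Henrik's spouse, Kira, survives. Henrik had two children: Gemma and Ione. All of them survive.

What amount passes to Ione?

Ione receives ₹42,000.

Kira takes one-half of ₹168,000 = ₹84,000. The remaining ₹84,000 passes to the descendants.
The descendants' portion (₹84,000) is divided into 2 shares of ₹42,000: Gemma and Ione each take ₹42,000.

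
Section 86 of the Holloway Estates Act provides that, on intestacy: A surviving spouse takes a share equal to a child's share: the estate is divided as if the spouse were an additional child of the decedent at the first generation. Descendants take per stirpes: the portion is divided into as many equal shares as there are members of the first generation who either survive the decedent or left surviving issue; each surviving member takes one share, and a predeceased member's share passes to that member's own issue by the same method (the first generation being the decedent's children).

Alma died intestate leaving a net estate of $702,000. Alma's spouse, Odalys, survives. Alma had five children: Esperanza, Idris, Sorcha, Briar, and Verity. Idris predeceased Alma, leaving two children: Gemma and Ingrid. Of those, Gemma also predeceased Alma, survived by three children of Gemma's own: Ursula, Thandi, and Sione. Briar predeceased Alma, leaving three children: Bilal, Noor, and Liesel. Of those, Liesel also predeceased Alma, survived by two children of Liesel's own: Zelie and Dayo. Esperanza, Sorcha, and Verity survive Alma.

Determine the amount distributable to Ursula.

Ursula receives $19,500.

The spouse counts as an additional share at the children's level, so there are 6 primary shares of $117,000. Odalys takes one such share ($117,000).
The children's combined portion ($585,000) is divided into 5 shares of $117,000: Esperanza, Sorcha, and Verity each take $117,000; Idris's $117,000 share passes to Idris's issue; Briar's $117,000 share passes to Briar's issue.
Idris's share ($117,000) is divided into 2 shares of $58,500: Ingrid takes $58,500; Gemma's $58,500 share passes to Gemma's issue.
Gemma's share ($58,500) is divided into 3 shares of $19,500: Ursula, Thandi, and Sione each take $19,500.
Briar's share ($117,000) is divided into 3 shares of $39,000: Bilal and Noor each take $39,000; Liesel's $39,000 share passes to Liesel's issue.
Liesel's share ($39,000) is divided into 2 shares of $19,500: Zelie and Dayo each take $19,500.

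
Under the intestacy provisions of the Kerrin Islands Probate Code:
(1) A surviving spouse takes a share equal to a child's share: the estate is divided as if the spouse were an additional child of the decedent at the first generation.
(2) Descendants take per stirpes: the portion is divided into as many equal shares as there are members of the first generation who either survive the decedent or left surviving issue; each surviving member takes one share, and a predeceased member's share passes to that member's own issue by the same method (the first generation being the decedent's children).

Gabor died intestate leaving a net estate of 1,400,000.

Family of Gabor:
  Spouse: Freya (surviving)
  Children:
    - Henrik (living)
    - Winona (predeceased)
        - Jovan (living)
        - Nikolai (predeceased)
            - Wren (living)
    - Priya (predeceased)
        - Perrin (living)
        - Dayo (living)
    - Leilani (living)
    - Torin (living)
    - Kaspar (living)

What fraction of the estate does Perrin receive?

The spouse counts as an additional share at the children's level, so there are 7 primary shares of 200,000. Freya takes one such share (200,000).
The children's combined portion (1,200,000) is divided into 6 shares of 200,000: Henrik, Leilani, Torin, and Kaspar each take 200,000; Winona's 200,000 share passes to Winona's issue; Priya's 200,000 share passes to Priya's issue.
Winona's share (200,000) is divided into 2 shares of 100,000: Jovan takes 100,000; Nikolai's 100,000 share passes to Nikolai's issue.
Nikolai's share (100,000) passes entirely to Wren.
Priya's share (200,000) is divided into 2 shares of 100,000: Perrin and Dayo each take 100,000.

Perrin receives 1/14 of the estate.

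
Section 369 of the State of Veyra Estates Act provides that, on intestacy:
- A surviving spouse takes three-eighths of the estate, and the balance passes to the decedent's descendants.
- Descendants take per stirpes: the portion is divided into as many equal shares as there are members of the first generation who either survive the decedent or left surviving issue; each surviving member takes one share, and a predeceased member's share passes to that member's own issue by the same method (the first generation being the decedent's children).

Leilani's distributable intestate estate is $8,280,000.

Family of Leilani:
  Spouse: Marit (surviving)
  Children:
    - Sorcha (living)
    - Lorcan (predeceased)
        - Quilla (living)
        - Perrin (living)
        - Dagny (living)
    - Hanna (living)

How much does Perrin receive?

Perrin receives $575,000.

Marit takes three-eighths of $8,280,000 = $3,105,000. The remaining $5,175,000 passes to the descendants.
The descendants' portion ($5,175,000) is divided into 3 shares of $1,725,000: Sorcha and Hanna each take $1,725,000; Lorcan's $1,725,000 share passes to Lorcan's issue.
Lorcan's share ($1,725,000) is divided into 3 shares of $575,000: Quilla, Perrin, and Dagny each take $575,000.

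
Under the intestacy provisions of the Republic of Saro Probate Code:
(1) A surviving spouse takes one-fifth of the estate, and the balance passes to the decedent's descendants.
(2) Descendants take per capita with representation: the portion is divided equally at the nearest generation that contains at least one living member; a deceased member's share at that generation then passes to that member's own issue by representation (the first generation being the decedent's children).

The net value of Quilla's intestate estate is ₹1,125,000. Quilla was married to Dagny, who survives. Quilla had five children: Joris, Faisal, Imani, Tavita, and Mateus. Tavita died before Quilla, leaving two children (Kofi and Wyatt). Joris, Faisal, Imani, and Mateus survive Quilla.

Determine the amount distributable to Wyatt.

Wyatt receives ₹90,000.

Dagny takes one-fifth of ₹1,125,000 = ₹225,000. The remaining ₹900,000 passes to the descendants.
The descendants' portion (₹900,000) is divided into 5 shares of ₹180,000: Joris, Faisal, Imani, and Mateus each take ₹180,000; Tavita's ₹180,000 share passes to Tavita's issue.
Tavita's share (₹180,000) is divided into 2 shares of ₹90,000: Kofi and Wyatt each take ₹90,000.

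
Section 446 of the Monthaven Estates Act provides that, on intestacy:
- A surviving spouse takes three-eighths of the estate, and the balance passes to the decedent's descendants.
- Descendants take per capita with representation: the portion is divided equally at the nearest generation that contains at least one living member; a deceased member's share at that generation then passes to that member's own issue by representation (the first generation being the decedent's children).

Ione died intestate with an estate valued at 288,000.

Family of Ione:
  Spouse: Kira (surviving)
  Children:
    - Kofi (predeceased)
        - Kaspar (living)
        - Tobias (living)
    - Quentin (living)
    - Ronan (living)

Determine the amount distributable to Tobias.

Kira takes three-eighths of 288,000 = 108,000. The remaining 180,000 passes to the descendants.
The descendants' portion (180,000) is divided into 3 shares of 60,000: Quentin and Ronan each take 60,000; Kofi's 60,000 share passes to Kofi's issue.
Kofi's share (60,000) is divided into 2 shares of 30,000: Kaspar and Tobias each take 30,000.

Tobias receives 30,000.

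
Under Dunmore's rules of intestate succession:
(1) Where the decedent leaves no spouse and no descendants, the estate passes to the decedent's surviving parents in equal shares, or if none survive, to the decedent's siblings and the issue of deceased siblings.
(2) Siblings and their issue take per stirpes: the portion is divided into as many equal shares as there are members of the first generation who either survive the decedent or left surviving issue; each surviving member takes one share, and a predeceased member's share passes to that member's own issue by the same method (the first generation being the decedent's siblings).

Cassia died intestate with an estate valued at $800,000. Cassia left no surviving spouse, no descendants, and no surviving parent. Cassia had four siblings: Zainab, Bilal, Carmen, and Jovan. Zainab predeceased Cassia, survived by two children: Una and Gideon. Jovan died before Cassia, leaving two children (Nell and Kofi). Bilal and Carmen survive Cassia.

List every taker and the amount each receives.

Una: $100,000; Gideon: $100,000; Bilal: $200,000; Carmen: $200,000; Nell: $100,000; Kofi: $100,000

The entire $800,000 passes to the siblings and their issue.
That amount ($800,000) is divided into 4 shares of $200,000: Bilal and Carmen each take $200,000; Zainab's $200,000 share passes to Zainab's issue; Jovan's $200,000 share passes to Jovan's issue.
Zainab's share ($200,000) is divided into 2 shares of $100,000: Una and Gideon each take $100,000.
Jovan's share ($200,000) is divided into 2 shares of $100,000: Nell and Kofi each take $100,000.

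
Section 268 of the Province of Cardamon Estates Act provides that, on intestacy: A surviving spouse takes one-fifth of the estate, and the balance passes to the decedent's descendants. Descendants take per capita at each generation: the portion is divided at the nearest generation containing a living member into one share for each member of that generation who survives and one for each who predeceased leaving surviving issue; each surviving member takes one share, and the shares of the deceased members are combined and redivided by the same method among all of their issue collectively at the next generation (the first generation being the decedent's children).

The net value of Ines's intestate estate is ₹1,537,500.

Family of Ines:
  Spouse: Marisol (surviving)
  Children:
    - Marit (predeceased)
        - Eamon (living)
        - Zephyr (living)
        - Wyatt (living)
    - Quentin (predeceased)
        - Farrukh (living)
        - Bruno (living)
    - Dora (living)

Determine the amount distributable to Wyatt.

Marisol takes one-fifth of ₹1,537,500 = ₹307,500. The remaining ₹1,230,000 passes to the descendants.
The descendants' portion (₹1,230,000) is divided at the children's generation into 3 shares of ₹410,000. Dora takes ₹410,000. The 2 shares of the deceased (Marit and Quentin) are combined into a pool of ₹820,000.
That pool (₹820,000) is divided at the grandchildren's generation equally among Eamon, Zephyr, Wyatt, Farrukh, and Bruno: ₹164,000 each.

Wyatt receives ₹164,000.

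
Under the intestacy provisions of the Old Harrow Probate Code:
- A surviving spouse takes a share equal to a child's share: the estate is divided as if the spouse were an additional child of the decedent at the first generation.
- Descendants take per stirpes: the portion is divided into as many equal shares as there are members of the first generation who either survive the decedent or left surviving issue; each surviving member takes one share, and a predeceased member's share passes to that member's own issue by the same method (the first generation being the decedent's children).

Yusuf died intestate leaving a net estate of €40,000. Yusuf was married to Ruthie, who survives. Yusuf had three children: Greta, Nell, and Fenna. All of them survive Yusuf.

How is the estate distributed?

Ruthie: €10,000; Greta: €10,000; Nell: €10,000; Fenna: €10,000

The spouse counts as an additional share at the children's level, so there are 4 primary shares of €10,000. Ruthie takes one such share (€10,000).
The children's combined portion (€30,000) is divided into 3 shares of €10,000: Greta, Nell, and Fenna each take €10,000.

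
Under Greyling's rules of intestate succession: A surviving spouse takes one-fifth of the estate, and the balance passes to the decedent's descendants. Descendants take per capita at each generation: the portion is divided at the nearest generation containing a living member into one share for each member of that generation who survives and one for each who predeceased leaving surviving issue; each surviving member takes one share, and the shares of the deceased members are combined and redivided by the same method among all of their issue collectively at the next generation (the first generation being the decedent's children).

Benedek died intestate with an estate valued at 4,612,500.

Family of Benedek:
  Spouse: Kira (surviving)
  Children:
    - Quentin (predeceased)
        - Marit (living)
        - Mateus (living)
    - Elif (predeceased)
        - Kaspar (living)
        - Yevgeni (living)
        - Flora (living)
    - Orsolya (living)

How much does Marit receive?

Marit receives 492,000.

Kira takes one-fifth of 4,612,500 = 922,500. The remaining 3,690,000 passes to the descendants.
The descendants' portion (3,690,000) is divided at the children's generation into 3 shares of 1,230,000. Orsolya takes 1,230,000. The 2 shares of the deceased (Quentin and Elif) are combined into a pool of 2,460,000.
That pool (2,460,000) is divided at the grandchildren's generation equally among Marit, Mateus, Kaspar, Yevgeni, and Flora: 492,000 each.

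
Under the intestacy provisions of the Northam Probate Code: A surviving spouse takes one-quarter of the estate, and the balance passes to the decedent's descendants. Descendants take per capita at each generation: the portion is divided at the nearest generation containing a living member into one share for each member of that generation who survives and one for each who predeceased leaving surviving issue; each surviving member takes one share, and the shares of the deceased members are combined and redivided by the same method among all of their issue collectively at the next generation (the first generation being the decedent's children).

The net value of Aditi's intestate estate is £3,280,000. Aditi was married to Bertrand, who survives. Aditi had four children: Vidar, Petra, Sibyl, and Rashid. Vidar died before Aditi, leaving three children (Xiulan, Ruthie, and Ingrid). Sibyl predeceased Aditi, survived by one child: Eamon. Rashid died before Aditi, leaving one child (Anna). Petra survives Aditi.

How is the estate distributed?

Bertrand: £820,000; Xiulan: £369,000; Ruthie: £369,000; Ingrid: £369,000; Petra: £615,000; Eamon: £369,000; Anna: £369,000

Bertrand takes one-quarter of £3,280,000 = £820,000. The remaining £2,460,000 passes to the descendants.
The descendants' portion (£2,460,000) is divided at the children's generation into 4 shares of £615,000. Petra takes £615,000. The 3 shares of the deceased (Vidar, Sibyl, and Rashid) are combined into a pool of £1,845,000.
That pool (£1,845,000) is divided at the grandchildren's generation equally among Xiulan, Ruthie, Ingrid, Eamon, and Anna: £369,000 each.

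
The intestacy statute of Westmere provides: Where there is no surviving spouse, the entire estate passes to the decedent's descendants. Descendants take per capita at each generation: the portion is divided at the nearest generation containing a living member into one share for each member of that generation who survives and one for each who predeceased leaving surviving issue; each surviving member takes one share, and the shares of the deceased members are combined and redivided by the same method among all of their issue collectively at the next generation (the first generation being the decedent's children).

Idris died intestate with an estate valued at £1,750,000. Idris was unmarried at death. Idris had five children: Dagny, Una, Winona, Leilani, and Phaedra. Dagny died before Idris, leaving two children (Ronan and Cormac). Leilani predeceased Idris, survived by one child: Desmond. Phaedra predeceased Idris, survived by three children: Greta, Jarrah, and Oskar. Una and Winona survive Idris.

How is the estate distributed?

The entire £1,750,000 passes to the descendants.
That amount (£1,750,000) is divided at the children's generation into 5 shares of £350,000. Una and Winona each take £350,000. The 3 shares of the deceased (Dagny, Leilani, and Phaedra) are combined into a pool of £1,050,000.
That pool (£1,050,000) is divided at the grandchildren's generation equally among Ronan, Cormac, Desmond, Greta, Jarrah, and Oskar: £175,000 each.

Ronan: £175,000; Cormac: £175,000; Una: £350,000; Winona: £350,000; Desmond: £175,000; Greta: £175,000; Jarrah: £175,000; Oskar: £175,000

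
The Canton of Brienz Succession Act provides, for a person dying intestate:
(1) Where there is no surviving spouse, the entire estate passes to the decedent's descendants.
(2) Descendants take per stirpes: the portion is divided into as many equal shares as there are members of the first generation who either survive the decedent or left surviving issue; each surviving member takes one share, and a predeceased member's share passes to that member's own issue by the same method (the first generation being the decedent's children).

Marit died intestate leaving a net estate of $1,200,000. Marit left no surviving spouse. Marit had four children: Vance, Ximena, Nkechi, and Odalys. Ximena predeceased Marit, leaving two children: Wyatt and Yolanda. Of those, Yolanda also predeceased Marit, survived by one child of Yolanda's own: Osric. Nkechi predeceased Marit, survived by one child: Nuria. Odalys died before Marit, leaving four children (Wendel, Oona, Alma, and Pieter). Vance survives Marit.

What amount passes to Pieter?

The entire $1,200,000 passes to the descendants.
That amount ($1,200,000) is divided into 4 shares of $300,000: Vance takes $300,000; Ximena's $300,000 share passes to Ximena's issue; Nkechi's $300,000 share passes to Nkechi's issue; Odalys's $300,000 share passes to Odalys's issue.
Ximena's share ($300,000) is divided into 2 shares of $150,000: Wyatt takes $150,000; Yolanda's $150,000 share passes to Yolanda's issue.
Yolanda's share ($150,000) passes entirely to Osric.
Nkechi's share ($300,000) passes entirely to Nuria.
Odalys's share ($300,000) is divided into 4 shares of $75,000: Wendel, Oona, Alma, and Pieter each take $75,000.

Pieter receives $75,000.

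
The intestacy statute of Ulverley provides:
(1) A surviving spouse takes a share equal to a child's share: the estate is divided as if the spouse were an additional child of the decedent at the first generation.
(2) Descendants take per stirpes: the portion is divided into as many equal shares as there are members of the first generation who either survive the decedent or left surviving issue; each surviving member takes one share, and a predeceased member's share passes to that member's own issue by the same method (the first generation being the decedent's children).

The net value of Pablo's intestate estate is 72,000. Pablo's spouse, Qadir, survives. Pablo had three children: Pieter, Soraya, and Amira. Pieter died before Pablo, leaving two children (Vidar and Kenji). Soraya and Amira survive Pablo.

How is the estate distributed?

Qadir: 18,000; Vidar: 9,000; Kenji: 9,000; Soraya: 18,000; Amira: 18,000

The spouse counts as an additional share at the children's level, so there are 4 primary shares of 18,000. Qadir takes one such share (18,000).
The children's combined portion (54,000) is divided into 3 shares of 18,000: Soraya and Amira each take 18,000; Pieter's 18,000 share passes to Pieter's issue.
Pieter's share (18,000) is divided into 2 shares of 9,000: Vidar and Kenji each take 9,000.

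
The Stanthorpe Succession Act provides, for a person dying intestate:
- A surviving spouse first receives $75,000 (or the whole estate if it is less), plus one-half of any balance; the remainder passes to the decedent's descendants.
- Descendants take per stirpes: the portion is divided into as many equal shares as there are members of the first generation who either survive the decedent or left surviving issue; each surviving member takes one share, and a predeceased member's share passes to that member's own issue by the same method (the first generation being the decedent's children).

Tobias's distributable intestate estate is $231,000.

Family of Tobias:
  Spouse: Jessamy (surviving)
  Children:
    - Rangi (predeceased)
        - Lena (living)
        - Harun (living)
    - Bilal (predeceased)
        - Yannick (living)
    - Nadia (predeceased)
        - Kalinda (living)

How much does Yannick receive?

Jessamy first takes $75,000, leaving a balance of $156,000. Jessamy then takes one-half of the balance ($78,000), for a total of $153,000. The remaining $78,000 passes to the descendants.
The descendants' portion ($78,000) is divided into 3 shares of $26,000: Rangi's $26,000 share passes to Rangi's issue; Bilal's $26,000 share passes to Bilal's issue; Nadia's $26,000 share passes to Nadia's issue.
Rangi's share ($26,000) is divided into 2 shares of $13,000: Lena and Harun each take $13,000.
Bilal's share ($26,000) passes entirely to Yannick.
Nadia's share ($26,000) passes entirely to Kalinda.

Yannick receives $26,000.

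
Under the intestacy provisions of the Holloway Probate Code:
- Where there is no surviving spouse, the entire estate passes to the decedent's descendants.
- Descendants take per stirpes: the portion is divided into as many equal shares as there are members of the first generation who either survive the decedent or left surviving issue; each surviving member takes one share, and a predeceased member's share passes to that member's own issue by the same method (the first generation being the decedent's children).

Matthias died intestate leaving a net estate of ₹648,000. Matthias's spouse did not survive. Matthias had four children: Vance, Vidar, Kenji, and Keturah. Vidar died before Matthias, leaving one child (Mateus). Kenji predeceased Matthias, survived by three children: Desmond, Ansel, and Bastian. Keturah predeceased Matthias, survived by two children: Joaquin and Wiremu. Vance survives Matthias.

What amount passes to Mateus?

Mateus receives ₹162,000.

The entire ₹648,000 passes to the descendants.
That amount (₹648,000) is divided into 4 shares of ₹162,000: Vance takes ₹162,000; Vidar's ₹162,000 share passes to Vidar's issue; Kenji's ₹162,000 share passes to Kenji's issue; Keturah's ₹162,000 share passes to Keturah's issue.
Vidar's share (₹162,000) passes entirely to Mateus.
Kenji's share (₹162,000) is divided into 3 shares of ₹54,000: Desmond, Ansel, and Bastian each take ₹54,000.
Keturah's share (₹162,000) is divided into 2 shares of ₹81,000: Joaquin and Wiremu each take ₹81,000.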